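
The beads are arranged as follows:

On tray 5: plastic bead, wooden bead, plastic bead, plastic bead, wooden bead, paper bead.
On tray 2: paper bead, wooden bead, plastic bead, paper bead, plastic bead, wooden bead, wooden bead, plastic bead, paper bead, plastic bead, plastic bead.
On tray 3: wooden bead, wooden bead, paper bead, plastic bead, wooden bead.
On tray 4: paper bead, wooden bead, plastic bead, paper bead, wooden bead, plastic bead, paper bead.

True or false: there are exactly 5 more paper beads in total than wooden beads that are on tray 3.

|paper beads| = 8.
|wooden beads on tray 3| = 3.
The claim requires 8 − 3 (= 5) to equal 5, which holds.

True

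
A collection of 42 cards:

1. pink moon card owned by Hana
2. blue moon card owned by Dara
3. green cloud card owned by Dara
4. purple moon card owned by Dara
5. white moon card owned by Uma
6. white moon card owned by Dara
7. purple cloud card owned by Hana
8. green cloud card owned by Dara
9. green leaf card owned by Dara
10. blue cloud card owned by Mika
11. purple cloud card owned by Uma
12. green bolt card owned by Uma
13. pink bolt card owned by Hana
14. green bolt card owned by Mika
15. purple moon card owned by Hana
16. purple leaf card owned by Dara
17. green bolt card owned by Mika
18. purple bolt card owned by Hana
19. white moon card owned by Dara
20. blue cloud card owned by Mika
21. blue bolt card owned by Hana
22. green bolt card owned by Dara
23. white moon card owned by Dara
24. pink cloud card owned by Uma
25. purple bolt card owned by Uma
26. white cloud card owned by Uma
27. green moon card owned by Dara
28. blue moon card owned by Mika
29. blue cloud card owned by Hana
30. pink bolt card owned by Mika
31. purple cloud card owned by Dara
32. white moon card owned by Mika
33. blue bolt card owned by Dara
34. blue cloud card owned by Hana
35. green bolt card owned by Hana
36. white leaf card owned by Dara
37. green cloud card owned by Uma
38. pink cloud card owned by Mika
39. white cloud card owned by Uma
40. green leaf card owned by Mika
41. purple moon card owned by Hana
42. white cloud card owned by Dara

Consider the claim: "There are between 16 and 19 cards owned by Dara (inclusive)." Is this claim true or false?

False

Count of cards owned by Dara: 15.
The claim requires 16 ≤ 15 ≤ 19, which does not hold.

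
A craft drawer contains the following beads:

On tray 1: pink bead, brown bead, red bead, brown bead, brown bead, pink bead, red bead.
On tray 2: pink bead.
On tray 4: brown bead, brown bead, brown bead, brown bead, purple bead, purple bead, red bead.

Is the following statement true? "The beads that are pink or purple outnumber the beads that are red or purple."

beads that are pink or purple: 5.
beads that are red or purple: 5.
The claim requires 5 > 5, which does not hold.

False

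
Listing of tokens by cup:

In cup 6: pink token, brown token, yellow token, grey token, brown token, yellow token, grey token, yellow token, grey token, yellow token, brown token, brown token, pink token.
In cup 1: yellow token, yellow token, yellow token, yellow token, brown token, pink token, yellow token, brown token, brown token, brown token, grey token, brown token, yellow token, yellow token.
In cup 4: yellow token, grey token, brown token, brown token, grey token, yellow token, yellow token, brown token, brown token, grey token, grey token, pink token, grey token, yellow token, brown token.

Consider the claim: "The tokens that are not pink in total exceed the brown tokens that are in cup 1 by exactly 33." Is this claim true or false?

True

There are 38 tokens that are not pink.
There are 5 brown tokens in cup 1.
The claim requires 38 − 5 (= 33) to equal 33, which holds.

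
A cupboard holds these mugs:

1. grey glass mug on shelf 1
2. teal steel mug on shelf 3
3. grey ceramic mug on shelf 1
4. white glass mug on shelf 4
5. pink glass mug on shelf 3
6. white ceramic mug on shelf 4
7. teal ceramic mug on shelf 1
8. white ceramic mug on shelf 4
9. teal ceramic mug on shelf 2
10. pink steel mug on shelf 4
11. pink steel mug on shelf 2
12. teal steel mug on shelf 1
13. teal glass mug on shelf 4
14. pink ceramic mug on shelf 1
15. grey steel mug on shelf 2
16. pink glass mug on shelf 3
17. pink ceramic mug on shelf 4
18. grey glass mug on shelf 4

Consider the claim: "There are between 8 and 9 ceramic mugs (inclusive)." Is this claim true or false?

|ceramic mugs| = 7.
The claim requires 8 ≤ 7 ≤ 9, which does not hold.

False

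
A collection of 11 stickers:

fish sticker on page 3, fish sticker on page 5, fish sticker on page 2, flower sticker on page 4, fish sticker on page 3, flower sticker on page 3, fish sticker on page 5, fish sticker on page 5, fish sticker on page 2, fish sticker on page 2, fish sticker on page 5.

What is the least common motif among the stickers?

flower

Counts by motif: fish 9, flower 2.
The minimum is 2, held uniquely by flower.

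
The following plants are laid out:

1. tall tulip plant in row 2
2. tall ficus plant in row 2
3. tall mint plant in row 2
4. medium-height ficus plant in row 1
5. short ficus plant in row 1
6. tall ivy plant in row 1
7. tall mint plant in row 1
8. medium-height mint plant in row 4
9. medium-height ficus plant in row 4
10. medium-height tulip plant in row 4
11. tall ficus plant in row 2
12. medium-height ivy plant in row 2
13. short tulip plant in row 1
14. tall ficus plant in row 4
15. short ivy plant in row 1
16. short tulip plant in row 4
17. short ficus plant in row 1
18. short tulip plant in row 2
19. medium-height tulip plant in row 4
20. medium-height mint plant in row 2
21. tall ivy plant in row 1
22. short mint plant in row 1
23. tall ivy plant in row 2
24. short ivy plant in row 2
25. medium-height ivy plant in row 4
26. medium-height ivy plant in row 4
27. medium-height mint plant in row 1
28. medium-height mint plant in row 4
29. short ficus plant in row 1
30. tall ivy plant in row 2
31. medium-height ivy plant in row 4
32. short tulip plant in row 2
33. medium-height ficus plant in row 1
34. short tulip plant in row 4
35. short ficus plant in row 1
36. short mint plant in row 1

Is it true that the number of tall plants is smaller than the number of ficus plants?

There are 10 tall plants.
There are 10 ficus plants.
The claim requires 10 < 10, which does not hold.

False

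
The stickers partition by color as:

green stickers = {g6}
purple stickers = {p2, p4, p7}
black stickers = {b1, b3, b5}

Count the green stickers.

1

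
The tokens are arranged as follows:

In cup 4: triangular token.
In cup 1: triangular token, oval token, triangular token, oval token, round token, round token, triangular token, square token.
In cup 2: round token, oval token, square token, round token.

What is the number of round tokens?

4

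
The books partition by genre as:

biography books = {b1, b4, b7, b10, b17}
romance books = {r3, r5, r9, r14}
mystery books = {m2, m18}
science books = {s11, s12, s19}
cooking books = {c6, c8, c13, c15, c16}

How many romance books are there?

4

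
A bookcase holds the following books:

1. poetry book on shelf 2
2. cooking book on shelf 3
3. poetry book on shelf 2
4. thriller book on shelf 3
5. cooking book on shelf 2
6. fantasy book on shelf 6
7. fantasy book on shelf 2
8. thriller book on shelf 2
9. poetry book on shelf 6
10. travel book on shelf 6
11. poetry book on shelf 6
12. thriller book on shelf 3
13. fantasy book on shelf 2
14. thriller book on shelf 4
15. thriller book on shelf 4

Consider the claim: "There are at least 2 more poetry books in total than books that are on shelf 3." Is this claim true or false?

False

There are 4 poetry books.
There are 3 books on shelf 3.
The claim requires 4 − 3 = 1 ≥ 2, which does not hold.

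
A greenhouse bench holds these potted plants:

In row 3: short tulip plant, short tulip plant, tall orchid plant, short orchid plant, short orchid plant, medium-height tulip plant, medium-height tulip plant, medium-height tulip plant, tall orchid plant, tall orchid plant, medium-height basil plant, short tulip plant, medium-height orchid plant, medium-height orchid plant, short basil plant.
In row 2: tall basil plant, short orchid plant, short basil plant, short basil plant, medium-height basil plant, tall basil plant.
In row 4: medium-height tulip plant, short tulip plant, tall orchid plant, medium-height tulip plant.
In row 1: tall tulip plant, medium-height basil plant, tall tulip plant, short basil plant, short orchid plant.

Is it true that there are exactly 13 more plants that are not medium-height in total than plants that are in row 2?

False

plants that are not medium-height: 20.
plants in row 2: 6.
The claim requires 20 − 6 (= 14) to equal 13, which does not hold.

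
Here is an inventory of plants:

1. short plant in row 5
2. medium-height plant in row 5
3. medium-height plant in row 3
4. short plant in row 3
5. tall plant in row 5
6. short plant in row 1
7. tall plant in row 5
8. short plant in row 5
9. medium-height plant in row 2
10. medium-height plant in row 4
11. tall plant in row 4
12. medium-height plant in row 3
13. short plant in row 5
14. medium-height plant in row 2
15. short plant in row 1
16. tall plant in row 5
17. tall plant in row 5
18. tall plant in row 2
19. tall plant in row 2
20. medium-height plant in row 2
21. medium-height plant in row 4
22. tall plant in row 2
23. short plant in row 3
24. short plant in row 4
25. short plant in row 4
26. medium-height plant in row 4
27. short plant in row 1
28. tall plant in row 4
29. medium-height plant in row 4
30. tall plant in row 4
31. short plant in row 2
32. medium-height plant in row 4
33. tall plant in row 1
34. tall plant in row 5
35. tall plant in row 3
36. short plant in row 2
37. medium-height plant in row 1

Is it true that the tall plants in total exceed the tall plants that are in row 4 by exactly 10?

tall plants: 13.
tall plants in row 4: 3.
The claim requires 13 − 3 (= 10) to equal 10, which holds.

True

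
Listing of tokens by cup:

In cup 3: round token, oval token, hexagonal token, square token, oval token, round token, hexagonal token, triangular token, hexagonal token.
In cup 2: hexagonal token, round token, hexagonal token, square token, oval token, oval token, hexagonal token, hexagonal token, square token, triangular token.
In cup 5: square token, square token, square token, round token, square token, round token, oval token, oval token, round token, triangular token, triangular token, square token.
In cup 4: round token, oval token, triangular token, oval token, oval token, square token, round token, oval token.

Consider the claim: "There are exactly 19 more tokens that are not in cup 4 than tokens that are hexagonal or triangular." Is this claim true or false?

True

|tokens that are not in cup 4| = 31.
|tokens that are hexagonal or triangular| = 12.
The claim requires 31 − 12 (= 19) to equal 19, which holds.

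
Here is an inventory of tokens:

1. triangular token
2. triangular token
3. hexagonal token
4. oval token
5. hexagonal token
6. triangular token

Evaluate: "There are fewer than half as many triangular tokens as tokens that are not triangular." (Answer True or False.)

False

|triangular tokens| = 3.
|tokens that are not triangular| = 3.
The claim requires 2 × 3 = 6 < 3, which does not hold.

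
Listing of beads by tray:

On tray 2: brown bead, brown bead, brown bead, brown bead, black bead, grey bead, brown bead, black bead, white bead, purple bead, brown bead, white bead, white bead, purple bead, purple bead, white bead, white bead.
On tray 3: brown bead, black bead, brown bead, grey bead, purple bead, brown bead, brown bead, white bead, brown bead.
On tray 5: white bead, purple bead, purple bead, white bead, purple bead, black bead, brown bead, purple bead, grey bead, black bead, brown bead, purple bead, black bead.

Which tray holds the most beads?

Counts by tray: tray 2→17, tray 5→13, tray 3→9.
The maximum is 17, held uniquely by tray 2.

tray 2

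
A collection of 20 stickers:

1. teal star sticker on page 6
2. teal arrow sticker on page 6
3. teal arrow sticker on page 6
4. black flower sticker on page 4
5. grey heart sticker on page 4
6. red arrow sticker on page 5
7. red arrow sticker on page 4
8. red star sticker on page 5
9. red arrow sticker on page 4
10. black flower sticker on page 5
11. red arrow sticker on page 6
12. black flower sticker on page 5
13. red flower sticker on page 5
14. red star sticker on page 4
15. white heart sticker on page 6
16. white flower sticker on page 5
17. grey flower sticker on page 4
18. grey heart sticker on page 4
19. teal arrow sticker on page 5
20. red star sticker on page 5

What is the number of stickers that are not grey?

Total stickers: 20; with the excluded value: 3; remaining 20 − 3 = 17.

17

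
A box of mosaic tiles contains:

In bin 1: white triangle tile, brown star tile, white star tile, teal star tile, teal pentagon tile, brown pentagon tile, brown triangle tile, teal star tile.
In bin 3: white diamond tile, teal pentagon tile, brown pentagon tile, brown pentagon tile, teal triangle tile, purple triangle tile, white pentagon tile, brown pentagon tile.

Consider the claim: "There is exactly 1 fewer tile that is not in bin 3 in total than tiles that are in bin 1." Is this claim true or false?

|tiles that are not in bin 3| = 8.
|tiles in bin 1| = 8.
The claim requires 8 − 8 (= 0) to equal 1, which does not hold.

False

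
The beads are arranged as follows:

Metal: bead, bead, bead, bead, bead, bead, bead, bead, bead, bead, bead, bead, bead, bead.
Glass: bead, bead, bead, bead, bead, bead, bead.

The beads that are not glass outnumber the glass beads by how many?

beads that are not glass: 14.
glass beads: 7.
14 − 7 = 7.

7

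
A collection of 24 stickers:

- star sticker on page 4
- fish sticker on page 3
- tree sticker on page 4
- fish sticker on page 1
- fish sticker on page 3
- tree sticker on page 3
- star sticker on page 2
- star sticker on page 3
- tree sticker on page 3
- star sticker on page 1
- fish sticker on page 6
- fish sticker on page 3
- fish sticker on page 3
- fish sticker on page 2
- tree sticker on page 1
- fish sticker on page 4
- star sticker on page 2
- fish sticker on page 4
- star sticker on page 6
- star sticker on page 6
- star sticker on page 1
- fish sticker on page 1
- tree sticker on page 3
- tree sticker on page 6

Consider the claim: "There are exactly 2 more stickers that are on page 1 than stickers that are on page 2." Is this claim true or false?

True

|stickers on page 1| = 5.
|stickers on page 2| = 3.
The claim requires 5 − 3 (= 2) to equal 2, which holds.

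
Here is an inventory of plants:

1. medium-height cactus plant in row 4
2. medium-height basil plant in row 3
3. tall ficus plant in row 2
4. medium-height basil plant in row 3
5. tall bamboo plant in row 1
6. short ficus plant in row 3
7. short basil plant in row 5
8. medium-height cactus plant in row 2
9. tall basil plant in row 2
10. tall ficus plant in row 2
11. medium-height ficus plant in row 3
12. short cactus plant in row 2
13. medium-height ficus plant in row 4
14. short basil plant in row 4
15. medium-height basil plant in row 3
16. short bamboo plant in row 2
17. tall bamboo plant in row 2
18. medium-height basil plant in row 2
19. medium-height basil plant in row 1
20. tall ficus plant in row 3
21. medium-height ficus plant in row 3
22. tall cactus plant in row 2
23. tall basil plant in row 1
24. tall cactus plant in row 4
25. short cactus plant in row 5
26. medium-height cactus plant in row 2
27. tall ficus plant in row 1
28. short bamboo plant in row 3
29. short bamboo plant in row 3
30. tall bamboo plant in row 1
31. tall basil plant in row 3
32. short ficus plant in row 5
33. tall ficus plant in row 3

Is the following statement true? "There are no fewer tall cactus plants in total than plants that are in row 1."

False

|tall cactus plants| = 2.
|plants in row 1| = 5.
The claim requires 2 ≥ 5, which does not hold.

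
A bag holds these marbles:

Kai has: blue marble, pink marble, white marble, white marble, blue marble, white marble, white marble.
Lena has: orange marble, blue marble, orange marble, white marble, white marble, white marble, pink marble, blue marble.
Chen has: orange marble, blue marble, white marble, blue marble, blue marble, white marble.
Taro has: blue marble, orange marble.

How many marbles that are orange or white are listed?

orange: 4; white: 9; together 4 + 9 = 13.

13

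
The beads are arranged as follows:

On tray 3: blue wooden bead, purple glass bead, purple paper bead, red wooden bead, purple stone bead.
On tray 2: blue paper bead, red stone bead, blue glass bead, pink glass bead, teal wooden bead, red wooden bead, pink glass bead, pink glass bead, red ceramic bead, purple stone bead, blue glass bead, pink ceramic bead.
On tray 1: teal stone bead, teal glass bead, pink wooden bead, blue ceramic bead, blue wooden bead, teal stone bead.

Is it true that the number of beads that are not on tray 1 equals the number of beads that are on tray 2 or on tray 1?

False

There are 17 beads that are not on tray 1.
There are 18 beads on tray 2 or on tray 1.
The claim requires 17 = 18, which does not hold.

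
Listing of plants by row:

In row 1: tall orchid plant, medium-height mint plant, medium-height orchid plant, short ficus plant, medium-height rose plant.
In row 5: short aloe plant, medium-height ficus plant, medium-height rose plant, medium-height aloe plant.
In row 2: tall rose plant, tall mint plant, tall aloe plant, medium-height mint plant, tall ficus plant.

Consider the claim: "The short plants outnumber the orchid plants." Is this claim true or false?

False

There are 2 short plants.
There are 2 orchid plants.
The claim requires 2 > 2, which does not hold.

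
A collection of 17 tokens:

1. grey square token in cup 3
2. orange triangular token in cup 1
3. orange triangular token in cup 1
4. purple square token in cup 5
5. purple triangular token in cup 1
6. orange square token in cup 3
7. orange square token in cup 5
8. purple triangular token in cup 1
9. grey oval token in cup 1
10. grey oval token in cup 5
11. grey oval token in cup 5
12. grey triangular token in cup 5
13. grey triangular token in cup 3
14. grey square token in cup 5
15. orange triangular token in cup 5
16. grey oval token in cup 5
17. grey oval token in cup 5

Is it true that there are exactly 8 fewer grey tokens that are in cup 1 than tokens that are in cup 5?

grey tokens in cup 1: 1.
tokens in cup 5: 9.
The claim requires 9 − 1 (= 8) to equal 8, which holds.

True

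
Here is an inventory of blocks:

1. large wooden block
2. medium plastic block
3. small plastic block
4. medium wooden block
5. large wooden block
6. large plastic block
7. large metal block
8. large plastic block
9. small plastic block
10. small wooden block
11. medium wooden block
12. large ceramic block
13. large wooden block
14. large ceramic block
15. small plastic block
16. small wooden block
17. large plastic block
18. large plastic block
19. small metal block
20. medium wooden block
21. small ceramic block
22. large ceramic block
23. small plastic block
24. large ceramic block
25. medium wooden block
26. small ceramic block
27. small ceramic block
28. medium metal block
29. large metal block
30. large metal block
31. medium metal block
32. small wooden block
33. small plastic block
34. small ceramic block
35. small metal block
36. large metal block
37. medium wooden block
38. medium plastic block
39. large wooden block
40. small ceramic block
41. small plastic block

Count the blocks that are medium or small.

25

medium: 9; small: 16; together 9 + 16 = 25.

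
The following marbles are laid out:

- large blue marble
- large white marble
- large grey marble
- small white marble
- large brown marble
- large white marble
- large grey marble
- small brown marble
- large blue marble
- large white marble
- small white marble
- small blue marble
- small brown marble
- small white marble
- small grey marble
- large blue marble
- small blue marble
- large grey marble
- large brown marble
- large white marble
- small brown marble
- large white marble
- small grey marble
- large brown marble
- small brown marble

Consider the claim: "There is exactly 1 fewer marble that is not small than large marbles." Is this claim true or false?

False

|marbles that are not small| = 14.
|large marbles| = 14.
The claim requires 14 − 14 (= 0) to equal 1, which does not hold.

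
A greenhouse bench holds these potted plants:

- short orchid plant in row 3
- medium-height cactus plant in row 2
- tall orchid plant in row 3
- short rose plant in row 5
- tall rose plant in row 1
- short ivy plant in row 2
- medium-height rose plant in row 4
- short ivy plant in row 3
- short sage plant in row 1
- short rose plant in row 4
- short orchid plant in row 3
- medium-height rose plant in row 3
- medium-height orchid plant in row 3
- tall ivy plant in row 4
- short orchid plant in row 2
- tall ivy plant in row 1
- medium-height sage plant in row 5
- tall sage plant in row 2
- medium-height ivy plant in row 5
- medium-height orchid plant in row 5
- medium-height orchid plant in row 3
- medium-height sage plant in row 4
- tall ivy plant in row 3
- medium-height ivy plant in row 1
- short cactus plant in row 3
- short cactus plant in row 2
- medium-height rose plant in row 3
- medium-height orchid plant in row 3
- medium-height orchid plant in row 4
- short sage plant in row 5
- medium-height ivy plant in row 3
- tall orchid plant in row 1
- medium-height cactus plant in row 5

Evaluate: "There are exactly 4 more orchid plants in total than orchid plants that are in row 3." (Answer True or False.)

True

|orchid plants| = 10.
|orchid plants in row 3| = 6.
The claim requires 10 − 6 (= 4) to equal 4, which holds.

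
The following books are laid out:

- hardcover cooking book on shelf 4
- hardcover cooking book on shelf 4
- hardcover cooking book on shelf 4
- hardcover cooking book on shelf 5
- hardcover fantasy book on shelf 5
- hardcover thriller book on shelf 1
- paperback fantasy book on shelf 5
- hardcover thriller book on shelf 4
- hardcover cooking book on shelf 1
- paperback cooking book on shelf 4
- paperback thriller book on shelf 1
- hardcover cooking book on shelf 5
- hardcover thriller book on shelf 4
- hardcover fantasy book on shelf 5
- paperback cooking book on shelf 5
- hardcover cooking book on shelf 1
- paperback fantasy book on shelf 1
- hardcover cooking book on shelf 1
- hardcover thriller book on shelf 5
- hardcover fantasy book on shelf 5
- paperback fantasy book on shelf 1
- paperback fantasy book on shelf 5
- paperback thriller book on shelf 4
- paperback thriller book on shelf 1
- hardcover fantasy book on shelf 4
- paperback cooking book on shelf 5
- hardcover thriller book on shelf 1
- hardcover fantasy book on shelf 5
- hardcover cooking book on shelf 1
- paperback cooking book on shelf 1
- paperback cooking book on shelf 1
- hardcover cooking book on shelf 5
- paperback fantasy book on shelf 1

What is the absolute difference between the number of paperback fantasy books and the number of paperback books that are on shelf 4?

paperback fantasy books: 5. paperback books on shelf 4: 2.
|5 − 2| = 5 − 2 = 3.

3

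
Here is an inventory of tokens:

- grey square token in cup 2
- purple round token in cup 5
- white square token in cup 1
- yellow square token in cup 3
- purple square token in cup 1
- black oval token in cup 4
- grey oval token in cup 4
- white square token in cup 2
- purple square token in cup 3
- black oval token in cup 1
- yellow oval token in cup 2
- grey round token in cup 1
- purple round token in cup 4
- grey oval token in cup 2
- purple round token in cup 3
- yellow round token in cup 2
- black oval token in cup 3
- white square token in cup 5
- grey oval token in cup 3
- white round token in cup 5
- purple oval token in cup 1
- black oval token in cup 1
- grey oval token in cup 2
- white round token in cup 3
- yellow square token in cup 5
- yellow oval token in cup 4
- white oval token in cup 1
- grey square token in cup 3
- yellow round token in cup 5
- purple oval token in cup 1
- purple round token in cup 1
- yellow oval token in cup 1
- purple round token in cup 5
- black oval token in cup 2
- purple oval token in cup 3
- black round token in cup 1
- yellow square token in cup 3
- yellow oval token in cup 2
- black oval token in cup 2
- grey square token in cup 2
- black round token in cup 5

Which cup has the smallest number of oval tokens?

Counts by cup (restricted to oval tokens): cup 1→6, cup 2→6, cup 4→3, cup 3→3, cup 5→0.
The minimum is 0, held uniquely by cup 5.

cup 5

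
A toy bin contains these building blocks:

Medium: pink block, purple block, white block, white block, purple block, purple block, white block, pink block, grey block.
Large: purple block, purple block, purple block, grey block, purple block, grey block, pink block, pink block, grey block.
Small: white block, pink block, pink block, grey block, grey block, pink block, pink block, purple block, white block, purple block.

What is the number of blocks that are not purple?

19

Total blocks: 28; with the excluded value: 9; remaining 28 − 9 = 19.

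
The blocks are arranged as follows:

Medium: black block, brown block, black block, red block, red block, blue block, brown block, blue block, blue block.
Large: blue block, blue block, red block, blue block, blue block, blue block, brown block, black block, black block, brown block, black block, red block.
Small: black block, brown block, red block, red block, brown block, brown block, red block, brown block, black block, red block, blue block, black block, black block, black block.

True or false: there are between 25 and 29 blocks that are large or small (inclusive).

True

|blocks that are large or small| = 26.
The claim requires 25 ≤ 26 ≤ 29, which holds.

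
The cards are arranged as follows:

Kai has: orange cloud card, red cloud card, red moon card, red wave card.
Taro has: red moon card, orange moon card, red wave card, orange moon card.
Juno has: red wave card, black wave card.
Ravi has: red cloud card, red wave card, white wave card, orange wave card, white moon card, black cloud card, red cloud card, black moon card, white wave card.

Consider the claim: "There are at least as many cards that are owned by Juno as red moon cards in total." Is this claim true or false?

True

cards owned by Juno: 2.
red moon cards: 2.
The claim requires 2 ≥ 2, which holds.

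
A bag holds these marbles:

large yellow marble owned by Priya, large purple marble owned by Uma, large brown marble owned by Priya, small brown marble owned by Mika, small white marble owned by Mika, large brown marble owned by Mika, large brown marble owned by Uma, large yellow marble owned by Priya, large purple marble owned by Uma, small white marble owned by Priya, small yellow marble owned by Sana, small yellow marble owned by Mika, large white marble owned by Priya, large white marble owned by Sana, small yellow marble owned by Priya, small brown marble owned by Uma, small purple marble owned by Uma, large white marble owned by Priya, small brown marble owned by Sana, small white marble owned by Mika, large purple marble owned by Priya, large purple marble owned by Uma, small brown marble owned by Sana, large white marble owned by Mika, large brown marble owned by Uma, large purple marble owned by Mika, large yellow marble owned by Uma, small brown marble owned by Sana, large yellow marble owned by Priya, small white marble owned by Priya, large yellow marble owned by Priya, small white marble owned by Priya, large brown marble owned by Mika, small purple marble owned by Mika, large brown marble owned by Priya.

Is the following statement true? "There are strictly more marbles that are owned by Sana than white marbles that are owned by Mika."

True

marbles owned by Sana: 5.
white marbles owned by Mika: 3.
The claim requires 5 > 3, which holds.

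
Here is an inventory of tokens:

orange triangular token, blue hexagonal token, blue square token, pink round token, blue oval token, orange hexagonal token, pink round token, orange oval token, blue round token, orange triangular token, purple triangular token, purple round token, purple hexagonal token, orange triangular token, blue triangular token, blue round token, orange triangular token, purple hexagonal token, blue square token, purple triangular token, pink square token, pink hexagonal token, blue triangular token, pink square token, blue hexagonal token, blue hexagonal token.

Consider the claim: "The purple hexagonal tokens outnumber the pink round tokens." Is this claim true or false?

|purple hexagonal tokens| = 2.
|pink round tokens| = 2.
The claim requires 2 > 2, which does not hold.

False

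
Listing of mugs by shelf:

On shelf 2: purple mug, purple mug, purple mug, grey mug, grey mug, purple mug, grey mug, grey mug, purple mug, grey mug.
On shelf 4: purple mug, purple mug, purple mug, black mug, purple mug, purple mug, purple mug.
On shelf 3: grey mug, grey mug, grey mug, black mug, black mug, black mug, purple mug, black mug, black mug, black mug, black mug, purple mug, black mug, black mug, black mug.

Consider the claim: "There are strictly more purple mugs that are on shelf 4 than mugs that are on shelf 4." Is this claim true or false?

|purple mugs on shelf 4| = 6.
|mugs on shelf 4| = 7.
The claim requires 6 > 7, which does not hold.

False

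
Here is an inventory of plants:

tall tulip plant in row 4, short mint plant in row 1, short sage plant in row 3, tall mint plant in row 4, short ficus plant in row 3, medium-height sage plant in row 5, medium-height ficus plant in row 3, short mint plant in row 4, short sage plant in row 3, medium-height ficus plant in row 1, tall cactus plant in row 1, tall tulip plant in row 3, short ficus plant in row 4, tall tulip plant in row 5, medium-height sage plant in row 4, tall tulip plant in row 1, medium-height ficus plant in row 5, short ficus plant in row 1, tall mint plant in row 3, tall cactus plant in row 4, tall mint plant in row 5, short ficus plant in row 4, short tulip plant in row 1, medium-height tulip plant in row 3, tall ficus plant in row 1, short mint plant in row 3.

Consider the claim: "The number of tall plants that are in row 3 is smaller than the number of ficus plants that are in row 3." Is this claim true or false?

False

|tall plants in row 3| = 2.
|ficus plants in row 3| = 2.
The claim requires 2 < 2, which does not hold.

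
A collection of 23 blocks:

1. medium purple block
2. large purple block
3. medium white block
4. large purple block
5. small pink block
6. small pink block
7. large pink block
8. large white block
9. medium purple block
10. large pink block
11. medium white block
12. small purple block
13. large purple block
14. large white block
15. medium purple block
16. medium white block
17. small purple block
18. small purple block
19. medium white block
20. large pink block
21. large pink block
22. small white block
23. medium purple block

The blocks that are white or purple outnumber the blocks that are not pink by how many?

blocks that are white or purple: 17.
blocks that are not pink: 17.
17 − 17 = 0.

0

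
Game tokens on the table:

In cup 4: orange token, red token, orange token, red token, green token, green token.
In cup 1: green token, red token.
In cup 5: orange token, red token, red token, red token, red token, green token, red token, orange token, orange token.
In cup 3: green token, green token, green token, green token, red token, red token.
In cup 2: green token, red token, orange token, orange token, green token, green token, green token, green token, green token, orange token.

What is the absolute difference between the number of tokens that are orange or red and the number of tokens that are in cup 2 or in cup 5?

tokens that are orange or red: 19. tokens in cup 2 or in cup 5: 19.
|19 − 19| = 19 − 19 = 0.

0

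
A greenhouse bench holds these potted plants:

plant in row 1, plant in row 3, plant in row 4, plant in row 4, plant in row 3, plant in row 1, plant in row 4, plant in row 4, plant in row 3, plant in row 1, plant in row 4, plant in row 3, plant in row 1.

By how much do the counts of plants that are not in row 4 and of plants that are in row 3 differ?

plants that are not in row 4: 8. plants in row 3: 4.
|8 − 4| = 8 − 4 = 4.

4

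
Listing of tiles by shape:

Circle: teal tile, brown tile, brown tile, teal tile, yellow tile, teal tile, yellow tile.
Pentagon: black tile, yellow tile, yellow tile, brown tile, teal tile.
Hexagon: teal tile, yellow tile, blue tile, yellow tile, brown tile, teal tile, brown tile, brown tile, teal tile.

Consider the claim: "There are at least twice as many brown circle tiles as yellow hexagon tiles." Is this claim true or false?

|brown circle tiles| = 2.
|yellow hexagon tiles| = 2.
The claim requires 2 ≥ 2 × 2 = 4, which does not hold.

False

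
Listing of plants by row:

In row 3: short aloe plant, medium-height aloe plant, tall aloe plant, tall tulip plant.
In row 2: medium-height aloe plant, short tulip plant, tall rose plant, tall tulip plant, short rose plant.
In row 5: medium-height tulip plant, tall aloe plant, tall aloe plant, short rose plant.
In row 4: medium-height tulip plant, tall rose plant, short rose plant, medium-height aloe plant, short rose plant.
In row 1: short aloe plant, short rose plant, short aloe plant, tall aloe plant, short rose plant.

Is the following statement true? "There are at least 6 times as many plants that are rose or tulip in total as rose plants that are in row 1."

There are 13 plants that are rose or tulip.
There are 2 rose plants in row 1.
The claim requires 13 ≥ 6 × 2 = 12, which holds.

True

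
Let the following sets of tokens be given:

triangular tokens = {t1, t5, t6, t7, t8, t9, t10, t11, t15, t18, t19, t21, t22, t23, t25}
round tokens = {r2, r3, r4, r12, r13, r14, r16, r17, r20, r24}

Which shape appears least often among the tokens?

round

Counts by shape: triangular 15, round 10.
The minimum is 10, held uniquely by round.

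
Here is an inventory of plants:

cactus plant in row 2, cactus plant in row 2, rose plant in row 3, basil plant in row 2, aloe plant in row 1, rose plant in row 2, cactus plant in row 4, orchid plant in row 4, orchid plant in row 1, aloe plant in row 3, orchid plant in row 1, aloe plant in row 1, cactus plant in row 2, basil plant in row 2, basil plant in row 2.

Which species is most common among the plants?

Counts by species: cactus 4, aloe 3, basil 3, orchid 3, rose 2.
The maximum is 4, held uniquely by cactus.

cactus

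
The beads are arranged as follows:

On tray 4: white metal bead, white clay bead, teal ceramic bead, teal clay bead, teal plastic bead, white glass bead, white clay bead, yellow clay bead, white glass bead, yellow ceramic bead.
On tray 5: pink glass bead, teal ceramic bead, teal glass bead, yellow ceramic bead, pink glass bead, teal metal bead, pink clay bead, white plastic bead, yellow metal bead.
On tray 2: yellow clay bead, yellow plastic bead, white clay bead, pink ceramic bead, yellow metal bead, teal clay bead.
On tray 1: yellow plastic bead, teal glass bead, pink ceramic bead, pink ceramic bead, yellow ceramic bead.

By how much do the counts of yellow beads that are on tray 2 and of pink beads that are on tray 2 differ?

2

yellow beads on tray 2: 3. pink beads on tray 2: 1.
|3 − 1| = 3 − 1 = 2.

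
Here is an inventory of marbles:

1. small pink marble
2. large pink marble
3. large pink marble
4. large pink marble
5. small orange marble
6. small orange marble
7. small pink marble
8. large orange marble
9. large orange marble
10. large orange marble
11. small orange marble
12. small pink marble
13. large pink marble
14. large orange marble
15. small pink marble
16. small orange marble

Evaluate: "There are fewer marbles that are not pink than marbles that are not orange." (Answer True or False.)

False

marbles that are not pink: 8.
marbles that are not orange: 8.
The claim requires 8 < 8, which does not hold.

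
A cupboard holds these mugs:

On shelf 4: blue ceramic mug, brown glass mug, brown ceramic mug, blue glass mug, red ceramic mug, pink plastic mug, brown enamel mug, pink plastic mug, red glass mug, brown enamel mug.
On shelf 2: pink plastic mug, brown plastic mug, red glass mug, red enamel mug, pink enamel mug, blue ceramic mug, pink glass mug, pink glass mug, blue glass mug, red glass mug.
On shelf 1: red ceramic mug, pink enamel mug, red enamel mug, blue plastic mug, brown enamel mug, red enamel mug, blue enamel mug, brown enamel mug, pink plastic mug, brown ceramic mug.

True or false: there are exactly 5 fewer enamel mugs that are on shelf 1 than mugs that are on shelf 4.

False

enamel mugs on shelf 1: 6.
mugs on shelf 4: 10.
The claim requires 10 − 6 (= 4) to equal 5, which does not hold.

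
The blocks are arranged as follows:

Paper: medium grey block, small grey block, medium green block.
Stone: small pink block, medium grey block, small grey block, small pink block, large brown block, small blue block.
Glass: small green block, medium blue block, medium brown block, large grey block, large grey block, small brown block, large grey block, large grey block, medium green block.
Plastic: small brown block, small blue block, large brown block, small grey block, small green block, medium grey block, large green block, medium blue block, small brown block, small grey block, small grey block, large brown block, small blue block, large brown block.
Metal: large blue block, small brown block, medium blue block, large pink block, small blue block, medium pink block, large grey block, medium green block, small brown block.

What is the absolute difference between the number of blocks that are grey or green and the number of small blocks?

blocks that are grey or green: 19. small blocks: 18.
|19 − 18| = 19 − 18 = 1.

1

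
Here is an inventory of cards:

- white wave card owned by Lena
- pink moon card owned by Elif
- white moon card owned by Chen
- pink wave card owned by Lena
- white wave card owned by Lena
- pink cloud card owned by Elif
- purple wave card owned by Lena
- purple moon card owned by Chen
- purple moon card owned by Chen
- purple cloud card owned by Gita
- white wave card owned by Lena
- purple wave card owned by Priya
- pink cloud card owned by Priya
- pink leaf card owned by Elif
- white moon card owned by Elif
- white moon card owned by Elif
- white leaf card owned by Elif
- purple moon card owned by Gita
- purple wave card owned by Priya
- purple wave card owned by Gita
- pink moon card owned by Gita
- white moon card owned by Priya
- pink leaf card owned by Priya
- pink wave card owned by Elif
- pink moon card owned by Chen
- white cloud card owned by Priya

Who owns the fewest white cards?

Counts by player (restricted to white cards): Elif→3, Lena→3, Priya→2, Chen→1, Gita→0.
The minimum is 0, held uniquely by Gita.

Gita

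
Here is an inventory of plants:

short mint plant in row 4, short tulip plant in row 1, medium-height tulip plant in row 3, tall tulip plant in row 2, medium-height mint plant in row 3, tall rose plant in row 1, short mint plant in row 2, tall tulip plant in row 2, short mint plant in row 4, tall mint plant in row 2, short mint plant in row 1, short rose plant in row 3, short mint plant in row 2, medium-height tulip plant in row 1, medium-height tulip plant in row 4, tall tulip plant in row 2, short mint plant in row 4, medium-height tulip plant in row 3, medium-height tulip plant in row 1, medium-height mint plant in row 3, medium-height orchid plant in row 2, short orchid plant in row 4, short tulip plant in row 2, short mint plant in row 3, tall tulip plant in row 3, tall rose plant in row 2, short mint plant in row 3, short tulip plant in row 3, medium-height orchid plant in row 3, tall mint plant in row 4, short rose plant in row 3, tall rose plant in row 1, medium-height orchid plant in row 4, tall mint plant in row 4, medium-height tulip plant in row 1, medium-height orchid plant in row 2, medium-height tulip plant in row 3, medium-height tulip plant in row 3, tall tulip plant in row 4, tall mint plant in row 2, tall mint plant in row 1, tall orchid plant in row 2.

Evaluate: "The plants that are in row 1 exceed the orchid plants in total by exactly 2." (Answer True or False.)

True

plants in row 1: 8.
orchid plants: 6.
The claim requires 8 − 6 (= 2) to equal 2, which holds.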